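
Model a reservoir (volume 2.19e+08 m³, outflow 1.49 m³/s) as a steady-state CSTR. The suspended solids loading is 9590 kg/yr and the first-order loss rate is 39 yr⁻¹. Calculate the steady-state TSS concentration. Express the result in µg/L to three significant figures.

1.12 µg/L

Outflow Q = 1.49 m³/s × 3.156e+07 s/yr = 4.702e+07 m³/yr.
Steady-state CSTR mass balance: W = Q·C + k·V·C, so C = W/(Q + kV).
Q + kV = 4.702e+07 + 39·2.19e+08 = 8.588e+09 m³/yr.
C = 9590/8.588e+09 = 1.117e-06 kg/m³ = 0.001117 mg/L = 1.117 µg/L.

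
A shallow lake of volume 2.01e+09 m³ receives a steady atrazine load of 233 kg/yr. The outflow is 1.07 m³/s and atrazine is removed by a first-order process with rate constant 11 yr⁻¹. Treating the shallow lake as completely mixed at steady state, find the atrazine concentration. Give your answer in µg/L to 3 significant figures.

0.0105 µg/L

Outflow Q = 1.07 m³/s × 3.156e+07 s/yr = 3.377e+07 m³/yr.
Steady-state CSTR mass balance: W = Q·C + k·V·C, so C = W/(Q + kV).
Q + kV = 3.377e+07 + 11·2.01e+09 = 2.214e+10 m³/yr.
C = 233/2.214e+10 = 1.052e-08 kg/m³ = 1.052e-05 mg/L = 0.01052 µg/L.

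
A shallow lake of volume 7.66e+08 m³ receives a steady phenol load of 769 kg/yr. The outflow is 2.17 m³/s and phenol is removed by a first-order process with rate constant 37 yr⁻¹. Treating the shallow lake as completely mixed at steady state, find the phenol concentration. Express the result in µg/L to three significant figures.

Outflow Q = 2.17 m³/s × 3.156e+07 s/yr = 6.848e+07 m³/yr.
Steady-state CSTR mass balance: W = Q·C + k·V·C, so C = W/(Q + kV).
Q + kV = 6.848e+07 + 37·7.66e+08 = 2.841e+10 m³/yr.
C = 769/2.841e+10 = 2.707e-08 kg/m³ = 2.707e-05 mg/L = 0.02707 µg/L.

0.0271 µg/L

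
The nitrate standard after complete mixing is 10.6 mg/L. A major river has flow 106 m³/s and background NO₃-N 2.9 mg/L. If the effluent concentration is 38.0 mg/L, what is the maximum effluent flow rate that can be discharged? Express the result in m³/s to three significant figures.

29.8 m³/s

Mass balance at complete mixing: C_std·(Q_w + Q_r) = Q_w·C_e + Q_r·C_b.
Rearranging, Q_w = Q_r·(C_std − C_b)/(C_e − C_std) = 106·(10.6 − 2.9) / (38 − 10.6) = 29.79 m³/s.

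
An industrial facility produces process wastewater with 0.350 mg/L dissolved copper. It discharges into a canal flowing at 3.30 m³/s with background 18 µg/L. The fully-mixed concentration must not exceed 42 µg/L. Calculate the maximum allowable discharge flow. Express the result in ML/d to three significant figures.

22.2 ML/d

18 µg/L = 0.018 mg/L.
42 µg/L = 0.042 mg/L.
Mass balance at complete mixing: C_std·(Q_w + Q_r) = Q_w·C_e + Q_r·C_b.
Rearranging, Q_w = Q_r·(C_std − C_b)/(C_e − C_std) = 3.30·(0.042 − 0.018) / (0.35 − 0.042) = 0.2571 m³/s.
= 22.22 ML/d.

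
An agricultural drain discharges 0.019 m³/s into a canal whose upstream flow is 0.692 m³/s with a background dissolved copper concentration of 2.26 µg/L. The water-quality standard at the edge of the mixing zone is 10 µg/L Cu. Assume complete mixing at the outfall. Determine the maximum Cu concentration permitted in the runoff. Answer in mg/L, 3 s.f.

0.292 mg/L

2.26 µg/L = 0.00226 mg/L.
10 µg/L = 0.01 mg/L.
Mass balance: 0.01·0.711 = 0.019·Cₑ + 0.692·0.00226.
Cₑ = (0.00711 − 0.001564) / 0.019 = 0.2919 mg/L.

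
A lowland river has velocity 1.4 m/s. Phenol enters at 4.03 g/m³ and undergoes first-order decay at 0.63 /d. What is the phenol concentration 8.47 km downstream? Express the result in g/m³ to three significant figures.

Travel time t = 8.47 km / 1.4 m/s = 8470/1.4 = 6050 s = 0.07002 d.
First-order decay: C = 4.03·exp(−0.63·0.07002) = 4.03·0.9568 = 3.856 g/m³.

3.86 g/m³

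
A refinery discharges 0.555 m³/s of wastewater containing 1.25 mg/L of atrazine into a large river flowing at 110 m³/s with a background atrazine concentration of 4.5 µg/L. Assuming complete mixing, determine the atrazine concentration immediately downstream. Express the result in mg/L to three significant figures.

0.0108 mg/L

4.5 µg/L = 0.0045 mg/L.
By mass balance at complete mixing, C = (0.555·1.25 + 110·0.0045) / (0.555 + 110) = 1.189/110.6 = 0.01075 mg/L.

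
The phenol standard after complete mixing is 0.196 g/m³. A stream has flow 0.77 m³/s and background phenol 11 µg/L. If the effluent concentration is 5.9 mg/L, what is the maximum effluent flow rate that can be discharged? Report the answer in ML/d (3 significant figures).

11 µg/L = 0.011 mg/L.
Mass balance at complete mixing: C_std·(Q_w + Q_r) = Q_w·C_e + Q_r·C_b.
Rearranging, Q_w = Q_r·(C_std − C_b)/(C_e − C_std) = 0.77·(0.196 − 0.011) / (5.9 − 0.196) = 0.02497 m³/s.
= 2.158 ML/d.

2.16 ML/d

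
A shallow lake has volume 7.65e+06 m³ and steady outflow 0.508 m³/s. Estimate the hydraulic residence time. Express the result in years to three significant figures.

Q = 0.508 m³/s × 3.156e+07 s/yr = 1.603e+07 m³/yr.
Hydraulic residence time τ = V/Q = 7.65e+06/1.603e+07 = 0.4772 yr.

0.477 yr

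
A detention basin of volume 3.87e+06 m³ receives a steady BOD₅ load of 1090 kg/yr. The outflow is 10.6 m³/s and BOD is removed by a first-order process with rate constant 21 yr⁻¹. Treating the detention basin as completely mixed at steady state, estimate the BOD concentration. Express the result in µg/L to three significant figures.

Outflow Q = 10.6 m³/s × 3.156e+07 s/yr = 3.345e+08 m³/yr.
Steady-state CSTR mass balance: W = Q·C + k·V·C, so C = W/(Q + kV).
Q + kV = 3.345e+08 + 21·3.87e+06 = 4.158e+08 m³/yr.
C = 1090/4.158e+08 = 2.622e-06 kg/m³ = 0.002622 mg/L = 2.622 µg/L.

2.62 µg/L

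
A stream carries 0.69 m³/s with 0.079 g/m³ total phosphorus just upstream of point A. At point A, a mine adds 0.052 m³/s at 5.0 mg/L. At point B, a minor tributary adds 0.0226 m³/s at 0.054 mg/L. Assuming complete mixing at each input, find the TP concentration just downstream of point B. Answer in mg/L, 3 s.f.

After input A: C = (0.69·0.079 + 0.052·5) / 0.742 = 0.4239 mg/L.
After input B: C = (0.742·0.4239 + 0.0226·0.054) / 0.7646 = 0.4129 mg/L.

0.413 mg/L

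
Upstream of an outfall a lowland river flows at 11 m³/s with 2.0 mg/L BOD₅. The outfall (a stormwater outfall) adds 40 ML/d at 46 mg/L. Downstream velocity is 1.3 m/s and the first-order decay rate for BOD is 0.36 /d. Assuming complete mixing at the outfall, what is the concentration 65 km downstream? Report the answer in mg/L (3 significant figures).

40 ML/d = 0.463 m³/s.
After complete mixing, C₀ = (0.463·46 + 11·2) / 11.46 = 3.777 mg/L.
Travel time t = 6.5e+04 m / 1.3 m/s = 5e+04 s = 0.5787 d.
C = 3.777·exp(−0.36·0.5787) = 3.777·0.8119 = 3.067 mg/L.

3.07 mg/L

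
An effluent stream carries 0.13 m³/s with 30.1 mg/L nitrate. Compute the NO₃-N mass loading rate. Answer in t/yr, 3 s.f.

Mass flux = Q·C = 0.13 m³/s × 30.1 g/m³ = 3.913 g/s.
= 3.913 g/s × 31.56 = 123.5 t/yr.

123 t/yr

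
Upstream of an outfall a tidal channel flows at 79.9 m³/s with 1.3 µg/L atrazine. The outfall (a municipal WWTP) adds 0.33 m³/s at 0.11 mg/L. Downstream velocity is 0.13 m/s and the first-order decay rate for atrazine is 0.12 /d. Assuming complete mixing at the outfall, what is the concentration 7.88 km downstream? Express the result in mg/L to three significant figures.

1.3 µg/L = 0.0013 mg/L.
After complete mixing, C₀ = (0.33·0.11 + 79.9·0.0013) / 80.23 = 0.001747 mg/L.
Travel time t = 7880 m / 0.13 m/s = 6.062e+04 s = 0.7016 d.
C = 0.001747·exp(−0.12·0.7016) = 0.001747·0.9193 = 0.001606 mg/L.

0.00161 mg/L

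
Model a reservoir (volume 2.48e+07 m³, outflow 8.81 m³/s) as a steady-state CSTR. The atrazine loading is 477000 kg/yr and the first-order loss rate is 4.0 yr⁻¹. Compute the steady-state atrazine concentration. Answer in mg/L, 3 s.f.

Outflow Q = 8.81 m³/s × 3.156e+07 s/yr = 2.78e+08 m³/yr.
Steady-state CSTR mass balance: W = Q·C + k·V·C, so C = W/(Q + kV).
Q + kV = 2.78e+08 + 4.0·2.48e+07 = 3.772e+08 m³/yr.
C = 477000/3.772e+08 = 0.001265 kg/m³ = 1.265 mg/L.

1.26 mg/L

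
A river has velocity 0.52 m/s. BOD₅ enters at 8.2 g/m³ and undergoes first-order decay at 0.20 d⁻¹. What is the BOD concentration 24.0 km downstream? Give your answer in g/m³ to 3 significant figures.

7.37 g/m³

Travel time t = 24.0 km / 0.52 m/s = 2.4e+04/0.52 = 4.615e+04 s = 0.5342 d.
First-order decay: C = 8.2·exp(−0.20·0.5342) = 8.2·0.8987 = 7.369 g/m³.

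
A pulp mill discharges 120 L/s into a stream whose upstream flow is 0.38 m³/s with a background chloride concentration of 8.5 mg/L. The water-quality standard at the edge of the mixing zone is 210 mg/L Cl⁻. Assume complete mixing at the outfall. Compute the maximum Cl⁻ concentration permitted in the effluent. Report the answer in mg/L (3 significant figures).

120 L/s = 0.12 m³/s.
Mass balance: 210·0.5 = 0.12·Cₑ + 0.38·8.5.
Cₑ = (105 − 3.23) / 0.12 = 848.1 mg/L.

848 mg/L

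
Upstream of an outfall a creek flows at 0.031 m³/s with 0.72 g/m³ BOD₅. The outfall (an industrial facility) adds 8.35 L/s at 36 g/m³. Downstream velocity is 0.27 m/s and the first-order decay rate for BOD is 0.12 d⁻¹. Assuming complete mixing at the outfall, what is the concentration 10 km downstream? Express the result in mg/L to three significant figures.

8.35 L/s = 0.00835 m³/s.
After complete mixing, C₀ = (0.00835·36 + 0.031·0.72) / 0.03935 = 8.206 mg/L.
Travel time t = 1e+04 m / 0.27 m/s = 3.704e+04 s = 0.4287 d.
C = 8.206·exp(−0.12·0.4287) = 8.206·0.9499 = 7.795 mg/L.

7.79 mg/L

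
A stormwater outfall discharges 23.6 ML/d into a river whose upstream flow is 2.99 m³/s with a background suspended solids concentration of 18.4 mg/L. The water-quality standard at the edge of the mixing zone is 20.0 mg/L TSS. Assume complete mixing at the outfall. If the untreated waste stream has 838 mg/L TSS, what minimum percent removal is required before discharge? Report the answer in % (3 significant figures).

23.6 ML/d = 0.2731 m³/s.
Mass balance: 20·3.263 = 0.2731·Cₑ + 2.99·18.4.
Cₑ = (65.26 − 55.02) / 0.2731 = 37.51 mg/L.
Required removal = 1 − 37.51/838 = 95.52 %.

95.5 %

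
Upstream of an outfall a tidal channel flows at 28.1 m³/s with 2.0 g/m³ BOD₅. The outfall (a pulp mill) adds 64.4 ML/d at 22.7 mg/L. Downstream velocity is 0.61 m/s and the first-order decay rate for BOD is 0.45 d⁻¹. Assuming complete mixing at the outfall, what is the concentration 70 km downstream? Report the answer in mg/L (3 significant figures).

64.4 ML/d = 0.7454 m³/s.
After complete mixing, C₀ = (0.7454·22.7 + 28.1·2) / 28.85 = 2.535 mg/L.
Travel time t = 7e+04 m / 0.61 m/s = 1.148e+05 s = 1.328 d.
C = 2.535·exp(−0.45·1.328) = 2.535·0.5501 = 1.394 mg/L.

1.39 mg/L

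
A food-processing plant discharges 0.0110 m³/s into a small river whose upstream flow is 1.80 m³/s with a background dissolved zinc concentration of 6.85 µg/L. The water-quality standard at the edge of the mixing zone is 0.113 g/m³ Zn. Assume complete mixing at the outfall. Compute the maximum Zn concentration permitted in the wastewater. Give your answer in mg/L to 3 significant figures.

6.85 µg/L = 0.00685 mg/L.
Mass balance: 0.113·1.811 = 0.011·Cₑ + 1.8·0.00685.
Cₑ = (0.2046 − 0.01233) / 0.011 = 17.48 mg/L.

17.5 mg/L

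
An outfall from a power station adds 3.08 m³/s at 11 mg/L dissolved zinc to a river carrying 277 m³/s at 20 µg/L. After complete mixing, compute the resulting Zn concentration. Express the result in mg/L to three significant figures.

0.141 mg/L

20 µg/L = 0.02 mg/L.
By mass balance at complete mixing, C = (3.08·11 + 277·0.02) / (3.08 + 277) = 39.42/280.1 = 0.1407 mg/L.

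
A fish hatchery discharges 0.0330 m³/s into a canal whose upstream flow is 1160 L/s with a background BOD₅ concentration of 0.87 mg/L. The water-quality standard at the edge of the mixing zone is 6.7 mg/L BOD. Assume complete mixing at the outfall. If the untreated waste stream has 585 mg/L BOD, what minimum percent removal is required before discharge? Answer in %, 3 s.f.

1160 L/s = 1.16 m³/s.
Mass balance: 6.7·1.193 = 0.033·Cₑ + 1.16·0.87.
Cₑ = (7.993 − 1.009) / 0.033 = 211.6 mg/L.
Required removal = 1 − 211.6/585 = 63.82 %.

63.8 %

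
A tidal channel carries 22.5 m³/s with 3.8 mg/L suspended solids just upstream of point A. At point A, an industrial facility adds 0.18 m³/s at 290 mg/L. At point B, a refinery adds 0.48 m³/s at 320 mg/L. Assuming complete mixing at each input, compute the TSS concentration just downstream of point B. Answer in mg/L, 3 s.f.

After input A: C = (22.5·3.8 + 0.18·290) / 22.68 = 6.071 mg/L.
After input B: C = (22.68·6.071 + 0.48·320) / 23.16 = 12.58 mg/L.

12.6 mg/L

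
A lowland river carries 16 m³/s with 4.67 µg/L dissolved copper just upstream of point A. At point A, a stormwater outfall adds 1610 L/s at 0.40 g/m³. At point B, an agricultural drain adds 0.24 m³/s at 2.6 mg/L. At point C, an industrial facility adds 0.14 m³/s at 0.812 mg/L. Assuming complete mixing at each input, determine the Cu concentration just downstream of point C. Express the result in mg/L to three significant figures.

0.0810 mg/L

4.67 µg/L = 0.00467 mg/L.
1610 L/s = 1.61 m³/s.
After input A: C = (16·0.00467 + 1.61·0.4) / 17.61 = 0.04081 mg/L.
After input B: C = (17.61·0.04081 + 0.24·2.6) / 17.85 = 0.07522 mg/L.
After input C: C = (17.85·0.07522 + 0.14·0.812) / 17.99 = 0.08096 mg/L.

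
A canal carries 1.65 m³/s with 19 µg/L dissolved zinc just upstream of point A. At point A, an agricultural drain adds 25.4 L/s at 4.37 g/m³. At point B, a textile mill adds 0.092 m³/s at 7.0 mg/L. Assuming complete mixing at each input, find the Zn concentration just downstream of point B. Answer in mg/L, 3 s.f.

0.445 mg/L

19 µg/L = 0.019 mg/L.
25.4 L/s = 0.0254 m³/s.
After input A: C = (1.65·0.019 + 0.0254·4.37) / 1.675 = 0.08496 mg/L.
After input B: C = (1.675·0.08496 + 0.092·7) / 1.767 = 0.4449 mg/L.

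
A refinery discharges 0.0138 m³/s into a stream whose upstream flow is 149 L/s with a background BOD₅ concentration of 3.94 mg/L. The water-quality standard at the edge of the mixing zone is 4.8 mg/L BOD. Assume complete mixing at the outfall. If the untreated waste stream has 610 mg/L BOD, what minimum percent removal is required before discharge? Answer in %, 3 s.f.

149 L/s = 0.149 m³/s.
Mass balance: 4.8·0.1628 = 0.0138·Cₑ + 0.149·3.94.
Cₑ = (0.7814 − 0.5871) / 0.0138 = 14.09 mg/L.
Required removal = 1 − 14.09/610 = 97.69 %.

97.7 %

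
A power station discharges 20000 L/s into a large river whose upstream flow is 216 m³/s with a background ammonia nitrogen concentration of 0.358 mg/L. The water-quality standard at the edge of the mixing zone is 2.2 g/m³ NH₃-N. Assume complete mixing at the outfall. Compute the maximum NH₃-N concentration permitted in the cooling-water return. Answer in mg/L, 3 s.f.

20000 L/s = 20 m³/s.
Mass balance: 2.2·236 = 20·Cₑ + 216·0.358.
Cₑ = (519.2 − 77.33) / 20 = 22.09 mg/L.

22.1 mg/L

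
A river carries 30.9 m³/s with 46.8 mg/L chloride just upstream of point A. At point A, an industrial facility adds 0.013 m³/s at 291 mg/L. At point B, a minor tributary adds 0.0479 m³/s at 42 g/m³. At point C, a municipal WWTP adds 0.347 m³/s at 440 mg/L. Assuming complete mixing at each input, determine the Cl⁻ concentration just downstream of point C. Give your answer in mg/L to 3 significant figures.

51.3 mg/L

After input A: C = (30.9·46.8 + 0.013·291) / 30.91 = 46.9 mg/L.
After input B: C = (30.91·46.9 + 0.0479·42) / 30.96 = 46.9 mg/L.
After input C: C = (30.96·46.9 + 0.347·440) / 31.31 = 51.25 mg/L.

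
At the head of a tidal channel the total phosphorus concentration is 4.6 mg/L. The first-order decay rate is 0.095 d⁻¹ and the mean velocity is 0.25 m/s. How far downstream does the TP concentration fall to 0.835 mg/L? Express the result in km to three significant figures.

388 km

From C = C₀·e^(−kt), t = ln(C₀/C)/k = ln(4.6/0.835)/0.095 = 1.706/0.095 = 17.96 d.
Distance = v·t = 0.25 m/s × 1.552e+06 s = 3.88e+05 m = 388 km.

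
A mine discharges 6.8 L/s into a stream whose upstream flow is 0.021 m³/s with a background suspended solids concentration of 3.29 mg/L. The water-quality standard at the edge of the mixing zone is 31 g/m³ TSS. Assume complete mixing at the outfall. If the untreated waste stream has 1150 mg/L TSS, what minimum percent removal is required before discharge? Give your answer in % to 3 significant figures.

89.9 %

6.8 L/s = 0.0068 m³/s.
Mass balance: 31·0.0278 = 0.0068·Cₑ + 0.021·3.29.
Cₑ = (0.8618 − 0.06909) / 0.0068 = 116.6 mg/L.
Required removal = 1 − 116.6/1150 = 89.86 %.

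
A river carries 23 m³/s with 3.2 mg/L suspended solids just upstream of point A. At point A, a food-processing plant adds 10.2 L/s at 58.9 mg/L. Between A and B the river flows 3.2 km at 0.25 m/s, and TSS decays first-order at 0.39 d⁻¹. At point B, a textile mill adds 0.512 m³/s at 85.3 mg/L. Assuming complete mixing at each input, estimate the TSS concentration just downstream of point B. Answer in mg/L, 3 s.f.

10.2 L/s = 0.0102 m³/s.
After input A: C = (23·3.2 + 0.0102·58.9) / 23.01 = 3.225 mg/L.
Over the 3.2 km reach to input B (t = 1.28e+04 s = 0.1481 d), decay gives C = 3.225·exp(−0.39·0.1481) = 3.044 mg/L.
After input B: C = (23.01·3.044 + 0.512·85.3) / 23.52 = 4.834 mg/L.

4.83 mg/L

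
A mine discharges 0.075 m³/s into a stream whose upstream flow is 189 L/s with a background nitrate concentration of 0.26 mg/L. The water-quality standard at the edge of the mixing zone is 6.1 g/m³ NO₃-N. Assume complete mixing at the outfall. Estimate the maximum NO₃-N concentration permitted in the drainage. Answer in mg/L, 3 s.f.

20.8 mg/L

189 L/s = 0.189 m³/s.
Mass balance: 6.1·0.264 = 0.075·Cₑ + 0.189·0.26.
Cₑ = (1.61 − 0.04914) / 0.075 = 20.82 mg/L.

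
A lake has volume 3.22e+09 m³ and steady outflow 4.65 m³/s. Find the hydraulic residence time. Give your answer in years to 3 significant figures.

21.9 yr

Q = 4.65 m³/s × 3.156e+07 s/yr = 1.467e+08 m³/yr.
Hydraulic residence time τ = V/Q = 3.22e+09/1.467e+08 = 21.94 yr.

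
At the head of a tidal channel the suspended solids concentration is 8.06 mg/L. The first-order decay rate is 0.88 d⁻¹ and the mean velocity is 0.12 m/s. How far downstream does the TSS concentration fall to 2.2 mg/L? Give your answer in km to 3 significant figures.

From C = C₀·e^(−kt), t = ln(C₀/C)/k = ln(8.06/2.2)/0.88 = 1.298/0.88 = 1.476 d.
Distance = v·t = 0.12 m/s × 1.275e+05 s = 1.53e+04 m = 15.3 km.

15.3 km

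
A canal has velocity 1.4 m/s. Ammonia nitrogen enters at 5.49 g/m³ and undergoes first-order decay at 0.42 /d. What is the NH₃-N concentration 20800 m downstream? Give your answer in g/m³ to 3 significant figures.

Travel time t = 20800 m / 1.4 m/s = 2.08e+04/1.4 = 1.486e+04 s = 0.172 d.
First-order decay: C = 5.49·exp(−0.42·0.172) = 5.49·0.9303 = 5.107 g/m³.

5.11 g/m³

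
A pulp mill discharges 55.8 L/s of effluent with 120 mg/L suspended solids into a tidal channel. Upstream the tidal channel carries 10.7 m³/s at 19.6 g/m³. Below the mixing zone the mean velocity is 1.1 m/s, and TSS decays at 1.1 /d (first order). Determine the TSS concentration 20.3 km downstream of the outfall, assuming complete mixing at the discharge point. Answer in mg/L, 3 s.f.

15.9 mg/L

55.8 L/s = 0.0558 m³/s.
After complete mixing, C₀ = (0.0558·120 + 10.7·19.6) / 10.76 = 20.12 mg/L.
Travel time t = 2.03e+04 m / 1.1 m/s = 1.845e+04 s = 0.2136 d.
C = 20.12·exp(−1.1·0.2136) = 20.12·0.7906 = 15.91 mg/L.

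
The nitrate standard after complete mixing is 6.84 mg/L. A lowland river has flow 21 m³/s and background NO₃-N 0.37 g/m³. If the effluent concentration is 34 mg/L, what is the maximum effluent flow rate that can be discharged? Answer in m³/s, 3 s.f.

5.00 m³/s

Mass balance at complete mixing: C_std·(Q_w + Q_r) = Q_w·C_e + Q_r·C_b.
Rearranging, Q_w = Q_r·(C_std − C_b)/(C_e − C_std) = 21·(6.84 − 0.37) / (34 − 6.84) = 5.003 m³/s.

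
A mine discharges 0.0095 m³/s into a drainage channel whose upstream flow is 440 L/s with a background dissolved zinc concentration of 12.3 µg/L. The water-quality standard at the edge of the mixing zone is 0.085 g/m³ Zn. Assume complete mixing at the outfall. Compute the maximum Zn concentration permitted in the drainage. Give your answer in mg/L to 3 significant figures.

440 L/s = 0.44 m³/s.
12.3 µg/L = 0.0123 mg/L.
Mass balance: 0.085·0.4495 = 0.0095·Cₑ + 0.44·0.0123.
Cₑ = (0.03821 − 0.005412) / 0.0095 = 3.452 mg/L.

3.45 mg/L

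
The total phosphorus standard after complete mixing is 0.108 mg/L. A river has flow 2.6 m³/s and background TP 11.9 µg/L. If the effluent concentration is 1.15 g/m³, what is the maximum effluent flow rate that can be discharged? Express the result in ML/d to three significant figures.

11.9 µg/L = 0.0119 mg/L.
Mass balance at complete mixing: C_std·(Q_w + Q_r) = Q_w·C_e + Q_r·C_b.
Rearranging, Q_w = Q_r·(C_std − C_b)/(C_e − C_std) = 2.6·(0.108 − 0.0119) / (1.15 − 0.108) = 0.2398 m³/s.
= 20.72 ML/d.

20.7 ML/d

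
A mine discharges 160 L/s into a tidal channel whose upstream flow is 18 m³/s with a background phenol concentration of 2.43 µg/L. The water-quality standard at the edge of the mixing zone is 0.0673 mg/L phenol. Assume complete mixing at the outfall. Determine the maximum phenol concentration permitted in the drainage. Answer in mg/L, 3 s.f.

7.37 mg/L

160 L/s = 0.16 m³/s.
2.43 µg/L = 0.00243 mg/L.
Mass balance: 0.0673·18.16 = 0.16·Cₑ + 18·0.00243.
Cₑ = (1.222 − 0.04374) / 0.16 = 7.365 mg/L.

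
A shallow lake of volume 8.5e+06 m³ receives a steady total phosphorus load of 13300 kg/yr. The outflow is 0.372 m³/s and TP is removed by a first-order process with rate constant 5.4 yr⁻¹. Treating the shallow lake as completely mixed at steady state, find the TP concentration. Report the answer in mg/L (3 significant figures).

Outflow Q = 0.372 m³/s × 3.156e+07 s/yr = 1.174e+07 m³/yr.
Steady-state CSTR mass balance: W = Q·C + k·V·C, so C = W/(Q + kV).
Q + kV = 1.174e+07 + 5.4·8.5e+06 = 5.764e+07 m³/yr.
C = 13300/5.764e+07 = 0.0002307 kg/m³ = 0.2307 mg/L.

0.231 mg/L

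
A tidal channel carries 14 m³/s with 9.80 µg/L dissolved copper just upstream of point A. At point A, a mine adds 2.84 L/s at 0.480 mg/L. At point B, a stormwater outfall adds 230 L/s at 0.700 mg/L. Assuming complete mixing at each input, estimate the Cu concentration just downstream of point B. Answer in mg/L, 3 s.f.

0.0210 mg/L

9.80 µg/L = 0.0098 mg/L.
2.84 L/s = 0.00284 m³/s.
After input A: C = (14·0.0098 + 0.00284·0.48) / 14 = 0.009895 mg/L.
230 L/s = 0.23 m³/s.
After input B: C = (14·0.009895 + 0.23·0.7) / 14.23 = 0.02105 mg/L.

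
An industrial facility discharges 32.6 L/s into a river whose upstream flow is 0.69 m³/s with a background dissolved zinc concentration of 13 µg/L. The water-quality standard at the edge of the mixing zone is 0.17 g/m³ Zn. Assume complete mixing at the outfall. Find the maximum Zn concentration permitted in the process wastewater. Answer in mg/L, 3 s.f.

32.6 L/s = 0.0326 m³/s.
13 µg/L = 0.013 mg/L.
Mass balance: 0.17·0.7226 = 0.0326·Cₑ + 0.69·0.013.
Cₑ = (0.1228 − 0.00897) / 0.0326 = 3.493 mg/L.

3.49 mg/L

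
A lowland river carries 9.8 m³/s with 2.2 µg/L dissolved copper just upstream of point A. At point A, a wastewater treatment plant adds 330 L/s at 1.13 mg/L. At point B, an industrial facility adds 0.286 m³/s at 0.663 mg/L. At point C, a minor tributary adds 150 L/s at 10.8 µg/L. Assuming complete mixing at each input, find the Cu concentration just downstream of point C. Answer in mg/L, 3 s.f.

0.0554 mg/L

2.2 µg/L = 0.0022 mg/L.
330 L/s = 0.33 m³/s.
After input A: C = (9.8·0.0022 + 0.33·1.13) / 10.13 = 0.03894 mg/L.
After input B: C = (10.13·0.03894 + 0.286·0.663) / 10.42 = 0.05608 mg/L.
150 L/s = 0.15 m³/s.
10.8 µg/L = 0.0108 mg/L.
After input C: C = (10.42·0.05608 + 0.15·0.0108) / 10.57 = 0.05543 mg/L.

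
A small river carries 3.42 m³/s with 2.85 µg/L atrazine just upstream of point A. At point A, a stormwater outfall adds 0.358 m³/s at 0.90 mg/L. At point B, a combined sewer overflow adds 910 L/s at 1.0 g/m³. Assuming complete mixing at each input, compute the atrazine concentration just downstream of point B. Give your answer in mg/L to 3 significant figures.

2.85 µg/L = 0.00285 mg/L.
After input A: C = (3.42·0.00285 + 0.358·0.9) / 3.778 = 0.08786 mg/L.
910 L/s = 0.91 m³/s.
After input B: C = (3.778·0.08786 + 0.91·1) / 4.688 = 0.2649 mg/L.

0.265 mg/L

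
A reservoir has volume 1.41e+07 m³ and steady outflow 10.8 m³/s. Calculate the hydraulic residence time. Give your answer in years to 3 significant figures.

Q = 10.8 m³/s × 3.156e+07 s/yr = 3.408e+08 m³/yr.
Hydraulic residence time τ = V/Q = 1.41e+07/3.408e+08 = 0.04137 yr.

0.0414 yr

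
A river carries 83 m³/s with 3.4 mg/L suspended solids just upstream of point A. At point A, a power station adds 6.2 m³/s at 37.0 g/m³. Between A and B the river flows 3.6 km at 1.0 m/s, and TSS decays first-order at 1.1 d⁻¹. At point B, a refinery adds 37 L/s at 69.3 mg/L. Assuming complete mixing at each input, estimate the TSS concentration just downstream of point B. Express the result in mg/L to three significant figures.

5.50 mg/L

After input A: C = (83·3.4 + 6.2·37) / 89.2 = 5.735 mg/L.
Over the 3.6 km reach to input B (t = 3600 s = 0.04167 d), decay gives C = 5.735·exp(−1.1·0.04167) = 5.478 mg/L.
37 L/s = 0.037 m³/s.
After input B: C = (89.2·5.478 + 0.037·69.3) / 89.24 = 5.505 mg/L.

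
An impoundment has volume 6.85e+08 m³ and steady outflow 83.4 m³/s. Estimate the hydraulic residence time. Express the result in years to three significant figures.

0.260 yr

Q = 83.4 m³/s × 3.156e+07 s/yr = 2.632e+09 m³/yr.
Hydraulic residence time τ = V/Q = 6.85e+08/2.632e+09 = 0.2603 yr.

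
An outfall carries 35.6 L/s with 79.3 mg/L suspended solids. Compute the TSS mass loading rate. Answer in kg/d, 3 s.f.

35.6 L/s = 0.0356 m³/s.
Mass flux = Q·C = 0.0356 m³/s × 79.3 g/m³ = 2.823 g/s.
= 2.823 g/s × 86.4 = 243.9 kg/d.

244 kg/d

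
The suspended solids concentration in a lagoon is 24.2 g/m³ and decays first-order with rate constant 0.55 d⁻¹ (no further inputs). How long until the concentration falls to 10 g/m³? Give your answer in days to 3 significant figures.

1.61 d

t = ln(C₀/C)/k = ln(24.2/10)/0.55 = 0.8838/0.55 = 1.607 d.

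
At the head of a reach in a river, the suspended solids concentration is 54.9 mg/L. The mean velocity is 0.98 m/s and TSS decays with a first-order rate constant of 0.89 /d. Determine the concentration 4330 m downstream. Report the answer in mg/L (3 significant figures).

Travel time t = 4330 m / 0.98 m/s = 4330/0.98 = 4418 s = 0.05114 d.
First-order decay: C = 54.9·exp(−0.89·0.05114) = 54.9·0.9555 = 52.46 mg/L.

52.5 mg/L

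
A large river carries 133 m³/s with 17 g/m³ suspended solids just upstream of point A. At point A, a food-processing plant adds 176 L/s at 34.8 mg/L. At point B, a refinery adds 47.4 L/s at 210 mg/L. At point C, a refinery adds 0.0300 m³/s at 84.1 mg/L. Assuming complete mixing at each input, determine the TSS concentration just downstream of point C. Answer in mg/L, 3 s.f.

17.1 mg/L

176 L/s = 0.176 m³/s.
After input A: C = (133·17 + 0.176·34.8) / 133.2 = 17.02 mg/L.
47.4 L/s = 0.0474 m³/s.
After input B: C = (133.2·17.02 + 0.0474·210) / 133.2 = 17.09 mg/L.
After input C: C = (133.2·17.09 + 0.03·84.1) / 133.3 = 17.11 mg/L.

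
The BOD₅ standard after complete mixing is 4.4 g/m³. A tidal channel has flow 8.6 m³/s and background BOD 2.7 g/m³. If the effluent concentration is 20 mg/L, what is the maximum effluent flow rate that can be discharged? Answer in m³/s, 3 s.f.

0.937 m³/s

Mass balance at complete mixing: C_std·(Q_w + Q_r) = Q_w·C_e + Q_r·C_b.
Rearranging, Q_w = Q_r·(C_std − C_b)/(C_e − C_std) = 8.6·(4.4 − 2.7) / (20 − 4.4) = 0.9372 m³/s.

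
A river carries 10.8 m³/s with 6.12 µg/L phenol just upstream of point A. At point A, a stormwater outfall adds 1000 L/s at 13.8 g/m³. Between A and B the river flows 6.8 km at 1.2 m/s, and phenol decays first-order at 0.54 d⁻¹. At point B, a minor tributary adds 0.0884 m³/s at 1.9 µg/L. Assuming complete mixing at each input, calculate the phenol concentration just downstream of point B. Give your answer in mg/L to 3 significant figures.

6.12 µg/L = 0.00612 mg/L.
1000 L/s = 1 m³/s.
After input A: C = (10.8·0.00612 + 1·13.8) / 11.8 = 1.175 mg/L.
Over the 6.8 km reach to input B (t = 5667 s = 0.06559 d), decay gives C = 1.175·exp(−0.54·0.06559) = 1.134 mg/L.
1.9 µg/L = 0.0019 mg/L.
After input B: C = (11.8·1.134 + 0.0884·0.0019) / 11.89 = 1.126 mg/L.

1.13 mg/L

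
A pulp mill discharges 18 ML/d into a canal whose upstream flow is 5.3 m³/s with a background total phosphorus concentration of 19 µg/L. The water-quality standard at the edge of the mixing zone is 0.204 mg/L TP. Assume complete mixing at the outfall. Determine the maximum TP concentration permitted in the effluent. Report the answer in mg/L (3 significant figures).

18 ML/d = 0.2083 m³/s.
19 µg/L = 0.019 mg/L.
Mass balance: 0.204·5.508 = 0.2083·Cₑ + 5.3·0.019.
Cₑ = (1.124 − 0.1007) / 0.2083 = 4.91 mg/L.

4.91 mg/L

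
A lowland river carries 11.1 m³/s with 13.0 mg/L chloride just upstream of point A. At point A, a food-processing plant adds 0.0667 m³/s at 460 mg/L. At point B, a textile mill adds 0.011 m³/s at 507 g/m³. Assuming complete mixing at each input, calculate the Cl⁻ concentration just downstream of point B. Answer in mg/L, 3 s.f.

16.2 mg/L

After input A: C = (11.1·13 + 0.0667·460) / 11.17 = 15.67 mg/L.
After input B: C = (11.17·15.67 + 0.011·507) / 11.18 = 16.15 mg/L.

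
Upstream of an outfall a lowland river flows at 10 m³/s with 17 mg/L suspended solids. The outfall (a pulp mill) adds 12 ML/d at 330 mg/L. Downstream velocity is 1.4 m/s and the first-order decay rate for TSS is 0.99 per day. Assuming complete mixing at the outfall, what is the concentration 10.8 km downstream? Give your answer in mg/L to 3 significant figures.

19.5 mg/L

12 ML/d = 0.1389 m³/s.
After complete mixing, C₀ = (0.1389·330 + 10·17) / 10.14 = 21.29 mg/L.
Travel time t = 1.08e+04 m / 1.4 m/s = 7714 s = 0.08929 d.
C = 21.29·exp(−0.99·0.08929) = 21.29·0.9154 = 19.49 mg/L.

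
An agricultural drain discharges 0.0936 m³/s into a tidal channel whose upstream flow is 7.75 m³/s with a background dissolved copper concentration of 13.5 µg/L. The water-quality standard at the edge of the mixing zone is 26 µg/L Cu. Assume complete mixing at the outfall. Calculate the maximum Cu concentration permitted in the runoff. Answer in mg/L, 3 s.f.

13.5 µg/L = 0.0135 mg/L.
26 µg/L = 0.026 mg/L.
Mass balance: 0.026·7.844 = 0.0936·Cₑ + 7.75·0.0135.
Cₑ = (0.2039 − 0.1046) / 0.0936 = 1.061 mg/L.

1.06 mg/L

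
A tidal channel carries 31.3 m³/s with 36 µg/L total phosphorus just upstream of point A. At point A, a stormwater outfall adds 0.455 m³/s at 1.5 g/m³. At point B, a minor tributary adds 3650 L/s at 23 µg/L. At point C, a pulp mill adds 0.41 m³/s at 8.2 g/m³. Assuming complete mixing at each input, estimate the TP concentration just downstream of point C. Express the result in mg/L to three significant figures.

0.147 mg/L

36 µg/L = 0.036 mg/L.
After input A: C = (31.3·0.036 + 0.455·1.5) / 31.75 = 0.05698 mg/L.
3650 L/s = 3.65 m³/s.
23 µg/L = 0.023 mg/L.
After input B: C = (31.75·0.05698 + 3.65·0.023) / 35.41 = 0.05347 mg/L.
After input C: C = (35.41·0.05347 + 0.41·8.2) / 35.81 = 0.1467 mg/L.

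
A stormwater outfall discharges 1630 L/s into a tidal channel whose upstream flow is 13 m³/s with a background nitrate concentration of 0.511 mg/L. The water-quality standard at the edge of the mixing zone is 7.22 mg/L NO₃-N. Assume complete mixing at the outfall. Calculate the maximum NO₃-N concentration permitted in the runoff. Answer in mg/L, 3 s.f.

1630 L/s = 1.63 m³/s.
Mass balance: 7.22·14.63 = 1.63·Cₑ + 13·0.511.
Cₑ = (105.6 − 6.643) / 1.63 = 60.73 mg/L.

60.7 mg/L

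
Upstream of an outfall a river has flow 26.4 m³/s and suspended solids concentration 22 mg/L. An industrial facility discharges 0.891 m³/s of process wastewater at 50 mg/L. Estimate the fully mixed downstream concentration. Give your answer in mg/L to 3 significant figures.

By mass balance at complete mixing, C = (0.891·50 + 26.4·22) / (0.891 + 26.4) = 625.3/27.29 = 22.91 mg/L.

22.9 mg/L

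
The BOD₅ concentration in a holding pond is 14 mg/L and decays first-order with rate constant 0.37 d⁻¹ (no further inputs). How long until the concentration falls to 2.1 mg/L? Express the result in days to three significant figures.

t = ln(C₀/C)/k = ln(14/2.1)/0.37 = 1.897/0.37 = 5.127 d.

5.13 d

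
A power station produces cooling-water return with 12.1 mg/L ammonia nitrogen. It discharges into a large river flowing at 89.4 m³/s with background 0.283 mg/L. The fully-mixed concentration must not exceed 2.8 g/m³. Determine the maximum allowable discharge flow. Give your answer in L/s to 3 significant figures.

Mass balance at complete mixing: C_std·(Q_w + Q_r) = Q_w·C_e + Q_r·C_b.
Rearranging, Q_w = Q_r·(C_std − C_b)/(C_e − C_std) = 89.4·(2.8 − 0.283) / (12.1 − 2.8) = 24.2 m³/s.
= 2.42e+04 L/s.

24200 L/s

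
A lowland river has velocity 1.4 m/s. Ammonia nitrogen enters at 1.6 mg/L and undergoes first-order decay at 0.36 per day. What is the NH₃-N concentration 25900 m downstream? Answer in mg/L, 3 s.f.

1.48 mg/L

Travel time t = 25900 m / 1.4 m/s = 2.59e+04/1.4 = 1.85e+04 s = 0.2141 d.
First-order decay: C = 1.6·exp(−0.36·0.2141) = 1.6·0.9258 = 1.481 mg/L.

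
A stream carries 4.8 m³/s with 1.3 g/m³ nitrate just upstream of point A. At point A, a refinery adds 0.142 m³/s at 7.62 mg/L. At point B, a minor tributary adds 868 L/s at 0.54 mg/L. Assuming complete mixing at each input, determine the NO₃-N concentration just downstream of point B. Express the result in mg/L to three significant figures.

1.34 mg/L

After input A: C = (4.8·1.3 + 0.142·7.62) / 4.942 = 1.482 mg/L.
868 L/s = 0.868 m³/s.
After input B: C = (4.942·1.482 + 0.868·0.54) / 5.81 = 1.341 mg/L.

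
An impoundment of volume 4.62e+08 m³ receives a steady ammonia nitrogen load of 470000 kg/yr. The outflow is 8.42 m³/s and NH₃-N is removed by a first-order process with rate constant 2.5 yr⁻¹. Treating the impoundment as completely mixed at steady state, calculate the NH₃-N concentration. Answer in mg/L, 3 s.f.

Outflow Q = 8.42 m³/s × 3.156e+07 s/yr = 2.657e+08 m³/yr.
Steady-state CSTR mass balance: W = Q·C + k·V·C, so C = W/(Q + kV).
Q + kV = 2.657e+08 + 2.5·4.62e+08 = 1.421e+09 m³/yr.
C = 470000/1.421e+09 = 0.0003308 kg/m³ = 0.3308 mg/L.

0.331 mg/L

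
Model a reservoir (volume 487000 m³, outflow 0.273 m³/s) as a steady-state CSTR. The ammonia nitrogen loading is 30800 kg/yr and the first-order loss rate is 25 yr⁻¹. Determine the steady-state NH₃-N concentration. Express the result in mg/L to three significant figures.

Outflow Q = 0.273 m³/s × 3.156e+07 s/yr = 8.615e+06 m³/yr.
Steady-state CSTR mass balance: W = Q·C + k·V·C, so C = W/(Q + kV).
Q + kV = 8.615e+06 + 25·487000 = 2.079e+07 m³/yr.
C = 30800/2.079e+07 = 0.001481 kg/m³ = 1.481 mg/L.

1.48 mg/L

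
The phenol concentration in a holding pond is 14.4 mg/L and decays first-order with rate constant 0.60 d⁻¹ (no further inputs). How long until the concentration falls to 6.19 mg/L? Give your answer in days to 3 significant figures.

1.41 d

t = ln(C₀/C)/k = ln(14.4/6.19)/0.60 = 0.8443/0.60 = 1.407 d.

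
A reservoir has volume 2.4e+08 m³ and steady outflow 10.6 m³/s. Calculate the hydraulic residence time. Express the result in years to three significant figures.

Q = 10.6 m³/s × 3.156e+07 s/yr = 3.345e+08 m³/yr.
Hydraulic residence time τ = V/Q = 2.4e+08/3.345e+08 = 0.7175 yr.

0.717 yr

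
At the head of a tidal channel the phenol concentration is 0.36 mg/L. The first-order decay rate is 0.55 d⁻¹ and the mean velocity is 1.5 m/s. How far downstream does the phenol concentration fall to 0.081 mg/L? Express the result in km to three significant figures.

From C = C₀·e^(−kt), t = ln(C₀/C)/k = ln(0.36/0.081)/0.55 = 1.492/0.55 = 2.712 d.
Distance = v·t = 1.5 m/s × 2.343e+05 s = 3.515e+05 m = 351.5 km.

351 km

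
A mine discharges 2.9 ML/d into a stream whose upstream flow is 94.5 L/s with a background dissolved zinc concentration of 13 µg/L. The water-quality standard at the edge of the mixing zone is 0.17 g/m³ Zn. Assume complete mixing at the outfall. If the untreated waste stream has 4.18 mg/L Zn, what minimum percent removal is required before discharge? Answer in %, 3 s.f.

2.9 ML/d = 0.03356 m³/s.
94.5 L/s = 0.0945 m³/s.
13 µg/L = 0.013 mg/L.
Mass balance: 0.17·0.1281 = 0.03356·Cₑ + 0.0945·0.013.
Cₑ = (0.02177 − 0.001229) / 0.03356 = 0.612 mg/L.
Required removal = 1 − 0.612/4.18 = 85.36 %.

85.4 %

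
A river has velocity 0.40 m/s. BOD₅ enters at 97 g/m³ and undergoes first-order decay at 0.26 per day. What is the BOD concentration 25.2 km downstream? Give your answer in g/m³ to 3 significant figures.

80.2 g/m³

Travel time t = 25.2 km / 0.40 m/s = 2.52e+04/0.40 = 6.3e+04 s = 0.7292 d.
First-order decay: C = 97·exp(−0.26·0.7292) = 97·0.8273 = 80.25 g/m³.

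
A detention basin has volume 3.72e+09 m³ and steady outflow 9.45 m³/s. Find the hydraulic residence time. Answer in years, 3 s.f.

Q = 9.45 m³/s × 3.156e+07 s/yr = 2.982e+08 m³/yr.
Hydraulic residence time τ = V/Q = 3.72e+09/2.982e+08 = 12.47 yr.

12.5 yr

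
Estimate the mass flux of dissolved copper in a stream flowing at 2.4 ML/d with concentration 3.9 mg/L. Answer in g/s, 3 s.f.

2.4 ML/d = 0.02778 m³/s.
Mass flux = Q·C = 0.02778 m³/s × 3.9 g/m³ = 0.1083 g/s.

0.108 g/s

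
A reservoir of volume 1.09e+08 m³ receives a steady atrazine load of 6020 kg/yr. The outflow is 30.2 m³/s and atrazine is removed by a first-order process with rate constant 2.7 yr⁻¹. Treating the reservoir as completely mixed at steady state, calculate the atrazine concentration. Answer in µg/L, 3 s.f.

Outflow Q = 30.2 m³/s × 3.156e+07 s/yr = 9.53e+08 m³/yr.
Steady-state CSTR mass balance: W = Q·C + k·V·C, so C = W/(Q + kV).
Q + kV = 9.53e+08 + 2.7·1.09e+08 = 1.247e+09 m³/yr.
C = 6020/1.247e+09 = 4.826e-06 kg/m³ = 0.004826 mg/L = 4.826 µg/L.

4.83 µg/L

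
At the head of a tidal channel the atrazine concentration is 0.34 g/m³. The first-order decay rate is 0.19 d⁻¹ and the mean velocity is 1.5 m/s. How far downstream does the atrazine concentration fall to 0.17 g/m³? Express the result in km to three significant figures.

From C = C₀·e^(−kt), t = ln(C₀/C)/k = ln(0.34/0.17)/0.19 = 0.6931/0.19 = 3.648 d.
Distance = v·t = 1.5 m/s × 3.152e+05 s = 4.728e+05 m = 472.8 km.

473 km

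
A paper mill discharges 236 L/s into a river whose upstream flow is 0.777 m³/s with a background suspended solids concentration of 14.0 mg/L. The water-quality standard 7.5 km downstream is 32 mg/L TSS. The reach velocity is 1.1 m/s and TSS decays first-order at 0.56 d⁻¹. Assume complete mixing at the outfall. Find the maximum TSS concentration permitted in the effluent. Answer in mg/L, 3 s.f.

236 L/s = 0.236 m³/s.
Travel time to the compliance point: t = 7500/1.1 = 6818 s = 0.07891 d; decay factor exp(−0.56·0.07891) = 0.9568.
So the concentration just after mixing may be at most 32/0.9568 = 33.45 mg/L.
Mass balance: 33.45·1.013 = 0.236·Cₑ + 0.777·14.
Cₑ = (33.88 − 10.88) / 0.236 = 97.47 mg/L.

97.5 mg/L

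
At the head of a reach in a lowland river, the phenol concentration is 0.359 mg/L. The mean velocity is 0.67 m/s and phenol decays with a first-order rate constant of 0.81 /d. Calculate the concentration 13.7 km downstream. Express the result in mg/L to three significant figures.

Travel time t = 13.7 km / 0.67 m/s = 1.37e+04/0.67 = 2.045e+04 s = 0.2367 d.
First-order decay: C = 0.359·exp(−0.81·0.2367) = 0.359·0.8256 = 0.2964 mg/L.

0.296 mg/L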